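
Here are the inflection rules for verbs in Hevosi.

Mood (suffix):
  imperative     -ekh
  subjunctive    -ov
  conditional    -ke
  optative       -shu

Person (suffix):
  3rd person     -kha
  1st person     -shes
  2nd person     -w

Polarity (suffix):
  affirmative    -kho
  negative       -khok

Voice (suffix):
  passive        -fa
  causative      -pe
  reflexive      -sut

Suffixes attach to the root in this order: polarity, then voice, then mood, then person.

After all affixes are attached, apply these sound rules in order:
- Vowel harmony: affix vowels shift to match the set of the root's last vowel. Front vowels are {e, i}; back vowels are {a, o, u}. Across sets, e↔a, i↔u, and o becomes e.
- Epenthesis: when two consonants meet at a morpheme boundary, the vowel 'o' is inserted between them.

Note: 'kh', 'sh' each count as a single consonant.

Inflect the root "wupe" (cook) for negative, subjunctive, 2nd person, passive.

wupekhekofeevow

Attach polarity negative -khok → wupekhok.
Attach voice passive -fa → wupekhokfa.
Attach mood subjunctive -ov → wupekhokfaov.
Attach person 2nd person -w → wupekhokfaovw.
Apply vowel harmony: wupekhokfaovw → wupekhekfeevw.
Apply epenthesis: wupekhekfeevw → wupekhekofeevow.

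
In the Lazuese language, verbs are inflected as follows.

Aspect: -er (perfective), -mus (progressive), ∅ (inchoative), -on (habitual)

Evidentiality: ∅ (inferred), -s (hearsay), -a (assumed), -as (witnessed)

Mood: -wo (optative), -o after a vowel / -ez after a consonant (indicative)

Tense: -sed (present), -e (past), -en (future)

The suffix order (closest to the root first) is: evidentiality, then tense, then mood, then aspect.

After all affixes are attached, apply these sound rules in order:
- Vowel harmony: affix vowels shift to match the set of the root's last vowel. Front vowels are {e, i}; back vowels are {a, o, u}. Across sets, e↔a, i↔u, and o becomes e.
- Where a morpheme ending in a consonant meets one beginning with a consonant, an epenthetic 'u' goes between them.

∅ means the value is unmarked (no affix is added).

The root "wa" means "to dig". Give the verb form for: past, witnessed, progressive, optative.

waasawomus

Attach evidentiality witnessed -as → waas.
Attach tense past -e → waase.
Attach mood optative -wo → waasewo.
Attach aspect progressive -mus → waasewomus.
Apply vowel harmony: waasewomus → waasawomus.
Epenthesis: no change.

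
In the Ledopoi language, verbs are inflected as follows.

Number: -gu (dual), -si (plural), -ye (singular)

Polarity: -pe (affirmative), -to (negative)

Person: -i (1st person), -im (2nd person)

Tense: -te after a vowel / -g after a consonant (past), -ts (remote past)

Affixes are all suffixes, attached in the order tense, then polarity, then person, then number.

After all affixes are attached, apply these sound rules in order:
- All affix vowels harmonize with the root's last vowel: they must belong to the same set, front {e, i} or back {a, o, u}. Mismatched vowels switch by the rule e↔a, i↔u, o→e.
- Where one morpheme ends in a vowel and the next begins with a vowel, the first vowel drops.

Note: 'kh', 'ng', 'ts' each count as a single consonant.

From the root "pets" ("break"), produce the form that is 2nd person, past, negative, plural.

Attach tense past -g (after consonant 'ts') → petsg.
Attach polarity negative -to → petsgto.
Attach person 2nd person -im → petsgtoim.
Attach number plural -si → petsgtoimsi.
Apply vowel harmony: petsgtoimsi → petsgteimsi.
Apply vowel deletion: petsgteimsi → petsgtimsi.

petsgtimsi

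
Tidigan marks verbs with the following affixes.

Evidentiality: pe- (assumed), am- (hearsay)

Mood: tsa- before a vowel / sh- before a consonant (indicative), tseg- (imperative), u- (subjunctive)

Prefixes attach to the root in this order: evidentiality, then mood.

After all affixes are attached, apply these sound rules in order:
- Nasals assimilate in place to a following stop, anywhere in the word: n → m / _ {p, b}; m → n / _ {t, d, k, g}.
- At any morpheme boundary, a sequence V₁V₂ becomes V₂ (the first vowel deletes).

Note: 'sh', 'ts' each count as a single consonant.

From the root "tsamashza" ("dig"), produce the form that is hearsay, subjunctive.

Attach evidentiality hearsay am- → amtsamashza.
Attach mood subjunctive u- → uamtsamashza.
Nasal assimilation: no change.
Apply vowel deletion: uamtsamashza → amtsamashza.

amtsamashza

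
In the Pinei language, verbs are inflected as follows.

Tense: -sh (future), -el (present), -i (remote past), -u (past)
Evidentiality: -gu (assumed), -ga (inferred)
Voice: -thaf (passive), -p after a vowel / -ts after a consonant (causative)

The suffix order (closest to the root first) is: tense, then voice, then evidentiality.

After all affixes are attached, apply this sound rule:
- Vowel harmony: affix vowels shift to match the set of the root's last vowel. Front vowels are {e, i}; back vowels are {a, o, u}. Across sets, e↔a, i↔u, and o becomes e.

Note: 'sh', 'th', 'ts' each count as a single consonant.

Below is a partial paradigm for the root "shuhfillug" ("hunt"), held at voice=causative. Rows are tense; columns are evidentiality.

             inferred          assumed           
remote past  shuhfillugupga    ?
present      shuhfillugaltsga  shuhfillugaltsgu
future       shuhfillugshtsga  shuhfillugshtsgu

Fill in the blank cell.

shuhfillugupgu

Attach tense remote past -i → shuhfillugi.
Attach voice causative -p (after vowel 'i') → shuhfillugip.
Attach evidentiality assumed -gu → shuhfillugipgu.
Apply vowel harmony: shuhfillugipgu → shuhfillugupgu.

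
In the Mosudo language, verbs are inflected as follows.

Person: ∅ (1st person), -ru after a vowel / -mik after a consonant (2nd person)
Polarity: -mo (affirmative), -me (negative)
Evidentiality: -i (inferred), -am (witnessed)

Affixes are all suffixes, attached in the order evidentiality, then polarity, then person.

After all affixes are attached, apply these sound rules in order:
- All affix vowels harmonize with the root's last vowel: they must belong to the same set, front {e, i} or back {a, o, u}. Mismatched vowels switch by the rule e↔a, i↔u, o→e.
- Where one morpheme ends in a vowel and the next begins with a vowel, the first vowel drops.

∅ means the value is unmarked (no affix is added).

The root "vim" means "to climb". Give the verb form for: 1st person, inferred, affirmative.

vimime

Attach evidentiality inferred -i → vimi.
Attach polarity affirmative -mo → vimimo.
person = 1st person: zero marking, form stays vimimo.
Apply vowel harmony: vimimo → vimime.
Vowel deletion: no change.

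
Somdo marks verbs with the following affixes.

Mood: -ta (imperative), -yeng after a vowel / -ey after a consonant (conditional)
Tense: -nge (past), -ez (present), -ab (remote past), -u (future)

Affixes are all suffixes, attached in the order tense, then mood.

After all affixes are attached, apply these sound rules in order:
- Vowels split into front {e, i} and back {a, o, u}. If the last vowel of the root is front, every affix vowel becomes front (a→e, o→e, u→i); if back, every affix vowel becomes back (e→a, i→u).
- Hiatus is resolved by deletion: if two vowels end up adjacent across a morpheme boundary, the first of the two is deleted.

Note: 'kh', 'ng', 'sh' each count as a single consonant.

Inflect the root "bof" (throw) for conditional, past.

Attach tense past -nge → bofnge.
Attach mood conditional -yeng (after vowel 'e') → bofngeyeng.
Apply vowel harmony: bofngeyeng → bofngayang.
Vowel deletion: no change.

bofngayang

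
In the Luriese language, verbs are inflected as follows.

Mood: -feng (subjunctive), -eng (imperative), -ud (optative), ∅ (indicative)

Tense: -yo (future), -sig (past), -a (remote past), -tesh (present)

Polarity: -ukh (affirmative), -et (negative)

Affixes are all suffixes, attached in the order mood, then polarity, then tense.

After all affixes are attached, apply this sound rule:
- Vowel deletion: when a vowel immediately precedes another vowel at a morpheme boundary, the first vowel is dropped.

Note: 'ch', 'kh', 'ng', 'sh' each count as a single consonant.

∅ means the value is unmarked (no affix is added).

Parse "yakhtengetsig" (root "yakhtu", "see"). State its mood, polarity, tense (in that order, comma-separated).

Segment: yakhtu-eng-et-sig.
mood: -eng → imperative.
polarity: -et → negative.
tense: -sig → past.

imperative, negative, past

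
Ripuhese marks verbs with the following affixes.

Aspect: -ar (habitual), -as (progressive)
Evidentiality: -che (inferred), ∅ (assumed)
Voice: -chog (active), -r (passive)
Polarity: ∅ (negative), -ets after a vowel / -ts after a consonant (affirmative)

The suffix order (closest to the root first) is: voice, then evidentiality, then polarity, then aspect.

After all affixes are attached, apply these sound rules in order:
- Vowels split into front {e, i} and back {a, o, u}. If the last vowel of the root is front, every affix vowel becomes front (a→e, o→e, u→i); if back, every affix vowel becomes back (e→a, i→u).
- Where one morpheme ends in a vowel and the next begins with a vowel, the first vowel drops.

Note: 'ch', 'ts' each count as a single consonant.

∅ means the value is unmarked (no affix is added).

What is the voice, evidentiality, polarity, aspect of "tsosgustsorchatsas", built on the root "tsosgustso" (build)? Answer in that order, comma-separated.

passive, inferred, affirmative, progressive

Segment: tsosgustso-r-che-ets-as.
voice: -r → passive.
evidentiality: -che → inferred.
polarity: -ets/ts → affirmative.
aspect: -as → progressive.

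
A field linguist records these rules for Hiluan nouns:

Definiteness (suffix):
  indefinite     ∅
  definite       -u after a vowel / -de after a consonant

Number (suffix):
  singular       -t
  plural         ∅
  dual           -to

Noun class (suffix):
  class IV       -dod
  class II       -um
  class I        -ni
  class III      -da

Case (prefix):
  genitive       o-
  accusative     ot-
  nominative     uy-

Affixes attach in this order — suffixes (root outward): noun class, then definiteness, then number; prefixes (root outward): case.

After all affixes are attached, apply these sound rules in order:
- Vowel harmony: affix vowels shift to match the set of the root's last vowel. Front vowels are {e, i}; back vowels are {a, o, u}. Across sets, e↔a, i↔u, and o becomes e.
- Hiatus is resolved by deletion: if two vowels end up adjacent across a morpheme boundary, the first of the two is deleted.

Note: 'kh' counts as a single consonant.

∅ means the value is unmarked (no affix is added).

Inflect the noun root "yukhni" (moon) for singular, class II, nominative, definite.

iyyukhnimdet

Attach noun class class II -um → yukhnium.
Attach case nominative uy- → uyyukhnium.
Attach definiteness definite -de (after consonant 'm') → uyyukhniumde.
Attach number singular -t → uyyukhniumdet.
Apply vowel harmony: uyyukhniumdet → iyyukhniimdet.
Apply vowel deletion: iyyukhniimdet → iyyukhnimdet.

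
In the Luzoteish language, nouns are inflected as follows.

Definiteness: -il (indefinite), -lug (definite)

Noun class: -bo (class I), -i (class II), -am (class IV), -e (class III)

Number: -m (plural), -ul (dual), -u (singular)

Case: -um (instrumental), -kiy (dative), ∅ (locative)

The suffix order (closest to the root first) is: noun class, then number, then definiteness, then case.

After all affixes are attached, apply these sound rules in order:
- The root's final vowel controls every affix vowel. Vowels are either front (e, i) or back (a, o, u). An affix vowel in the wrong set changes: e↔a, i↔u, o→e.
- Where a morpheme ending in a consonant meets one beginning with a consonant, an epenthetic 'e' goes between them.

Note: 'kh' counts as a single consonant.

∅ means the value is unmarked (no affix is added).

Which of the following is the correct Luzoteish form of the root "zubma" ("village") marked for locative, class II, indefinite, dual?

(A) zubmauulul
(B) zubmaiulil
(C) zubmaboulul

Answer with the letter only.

A

Attach noun class class II -i → zubmai.
Attach number dual -ul → zubmaiul.
Attach definiteness indefinite -il → zubmaiulil.
case = locative: zero marking, form stays zubmaiulil.
Apply vowel harmony: zubmaiulil → zubmauulul.
Epenthesis: no change.
So the correct form is zubmauulul, option (A).
(B) zubmaiulil is wrong: it fails to apply the sound rule(s).
(C) zubmaboulul is wrong: it uses class I instead of class II for noun class.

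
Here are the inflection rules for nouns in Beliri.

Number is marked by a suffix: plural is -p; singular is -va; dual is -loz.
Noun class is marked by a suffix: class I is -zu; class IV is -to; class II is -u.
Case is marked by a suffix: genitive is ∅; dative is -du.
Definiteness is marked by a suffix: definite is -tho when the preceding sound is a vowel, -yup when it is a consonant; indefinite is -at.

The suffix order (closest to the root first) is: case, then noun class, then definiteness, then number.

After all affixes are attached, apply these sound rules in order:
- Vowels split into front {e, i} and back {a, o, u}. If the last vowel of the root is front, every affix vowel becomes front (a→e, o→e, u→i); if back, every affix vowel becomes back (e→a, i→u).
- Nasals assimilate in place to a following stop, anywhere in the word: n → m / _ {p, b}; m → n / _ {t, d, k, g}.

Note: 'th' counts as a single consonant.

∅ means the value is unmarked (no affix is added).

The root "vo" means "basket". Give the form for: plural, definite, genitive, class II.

vouthop

case = genitive: zero marking, form stays vo.
Attach noun class class II -u → vou.
Attach definiteness definite -tho (after vowel 'u') → voutho.
Attach number plural -p → vouthop.
Vowel harmony: no change.
Nasal assimilation: no change.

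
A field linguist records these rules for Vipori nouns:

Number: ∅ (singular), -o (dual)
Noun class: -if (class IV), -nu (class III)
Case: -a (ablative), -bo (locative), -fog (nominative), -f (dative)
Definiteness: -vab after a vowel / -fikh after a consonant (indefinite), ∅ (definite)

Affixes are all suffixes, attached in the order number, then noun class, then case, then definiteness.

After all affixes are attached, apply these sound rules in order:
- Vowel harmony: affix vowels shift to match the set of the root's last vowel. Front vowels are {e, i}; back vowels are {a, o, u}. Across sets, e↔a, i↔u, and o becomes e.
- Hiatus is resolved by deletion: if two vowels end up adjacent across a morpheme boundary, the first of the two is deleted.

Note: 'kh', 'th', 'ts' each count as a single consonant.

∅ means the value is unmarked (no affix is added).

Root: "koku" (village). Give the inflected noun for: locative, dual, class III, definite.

Attach number dual -o → kokuo.
Attach noun class class III -nu → kokuonu.
Attach case locative -bo → kokuonubo.
definiteness = definite: zero marking, form stays kokuonubo.
Vowel harmony: no change.
Apply vowel deletion: kokuonubo → kokonubo.

kokonubo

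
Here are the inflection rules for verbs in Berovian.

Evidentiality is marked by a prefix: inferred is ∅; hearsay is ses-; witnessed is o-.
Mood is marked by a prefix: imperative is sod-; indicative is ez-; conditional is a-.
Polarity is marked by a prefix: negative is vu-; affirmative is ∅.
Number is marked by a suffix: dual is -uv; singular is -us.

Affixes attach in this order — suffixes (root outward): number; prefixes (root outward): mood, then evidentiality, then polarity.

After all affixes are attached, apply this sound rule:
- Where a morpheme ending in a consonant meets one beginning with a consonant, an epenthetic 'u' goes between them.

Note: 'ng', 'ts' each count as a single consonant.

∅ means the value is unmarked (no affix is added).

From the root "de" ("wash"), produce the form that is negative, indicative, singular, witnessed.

vuoezudeus

Attach mood indicative ez- → ezde.
Attach evidentiality witnessed o- → oezde.
Attach number singular -us → oezdeus.
Attach polarity negative vu- → vuoezdeus.
Apply epenthesis: vuoezdeus → vuoezudeus.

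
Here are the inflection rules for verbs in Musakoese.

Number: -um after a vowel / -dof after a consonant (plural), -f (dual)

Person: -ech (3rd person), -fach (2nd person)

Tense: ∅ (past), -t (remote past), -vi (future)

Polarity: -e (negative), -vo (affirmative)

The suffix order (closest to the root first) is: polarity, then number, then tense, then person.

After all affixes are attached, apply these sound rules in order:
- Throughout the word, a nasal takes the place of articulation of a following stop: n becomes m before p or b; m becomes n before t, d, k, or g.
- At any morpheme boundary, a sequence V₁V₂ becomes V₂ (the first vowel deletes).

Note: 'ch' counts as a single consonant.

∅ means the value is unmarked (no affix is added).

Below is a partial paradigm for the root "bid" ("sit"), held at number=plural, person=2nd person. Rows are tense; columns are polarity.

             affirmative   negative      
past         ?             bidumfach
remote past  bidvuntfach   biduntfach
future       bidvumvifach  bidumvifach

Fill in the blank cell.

Attach polarity affirmative -vo → bidvo.
Attach number plural -um (after vowel 'o') → bidvoum.
tense = past: zero marking, form stays bidvoum.
Attach person 2nd person -fach → bidvoumfach.
Nasal assimilation: no change.
Apply vowel deletion: bidvoumfach → bidvumfach.

bidvumfach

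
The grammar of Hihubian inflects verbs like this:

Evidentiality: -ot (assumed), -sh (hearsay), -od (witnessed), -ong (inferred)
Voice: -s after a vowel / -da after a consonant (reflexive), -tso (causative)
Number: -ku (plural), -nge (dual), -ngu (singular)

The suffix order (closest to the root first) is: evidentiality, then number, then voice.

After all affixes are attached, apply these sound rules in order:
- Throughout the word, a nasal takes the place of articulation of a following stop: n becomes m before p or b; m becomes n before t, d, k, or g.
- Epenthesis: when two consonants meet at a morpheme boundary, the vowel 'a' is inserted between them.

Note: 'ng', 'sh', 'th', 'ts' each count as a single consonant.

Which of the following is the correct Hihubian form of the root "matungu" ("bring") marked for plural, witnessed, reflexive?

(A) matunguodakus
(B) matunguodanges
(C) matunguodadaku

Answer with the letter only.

A

Attach evidentiality witnessed -od → matunguod.
Attach number plural -ku → matunguodku.
Attach voice reflexive -s (after vowel 'u') → matunguodkus.
Nasal assimilation: no change.
Apply epenthesis: matunguodkus → matunguodakus.
So the correct form is matunguodakus, option (A).
(C) matunguodadaku is wrong: it has the affixes in the wrong order.
(B) matunguodanges is wrong: it uses dual instead of plural for number.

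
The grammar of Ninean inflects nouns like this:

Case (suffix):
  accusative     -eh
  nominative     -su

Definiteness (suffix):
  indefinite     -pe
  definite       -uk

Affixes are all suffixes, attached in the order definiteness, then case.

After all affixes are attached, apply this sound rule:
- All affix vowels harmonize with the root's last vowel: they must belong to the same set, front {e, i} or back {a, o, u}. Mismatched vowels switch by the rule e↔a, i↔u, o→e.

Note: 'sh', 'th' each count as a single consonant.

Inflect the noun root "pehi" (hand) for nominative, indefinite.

pehipesi

Attach definiteness indefinite -pe → pehipe.
Attach case nominative -su → pehipesu.
Apply vowel harmony: pehipesu → pehipesi.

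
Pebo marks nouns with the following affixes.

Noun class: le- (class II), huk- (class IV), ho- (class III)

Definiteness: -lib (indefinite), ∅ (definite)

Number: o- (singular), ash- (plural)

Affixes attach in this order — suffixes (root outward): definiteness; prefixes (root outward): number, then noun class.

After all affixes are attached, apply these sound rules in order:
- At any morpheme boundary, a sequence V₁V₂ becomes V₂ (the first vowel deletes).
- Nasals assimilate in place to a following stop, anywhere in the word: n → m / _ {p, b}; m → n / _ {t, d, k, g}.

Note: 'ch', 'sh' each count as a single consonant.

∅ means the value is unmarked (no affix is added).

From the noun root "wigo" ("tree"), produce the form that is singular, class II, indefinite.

Attach number singular o- → owigo.
Attach noun class class II le- → leowigo.
Attach definiteness indefinite -lib → leowigolib.
Apply vowel deletion: leowigolib → lowigolib.
Nasal assimilation: no change.

lowigolib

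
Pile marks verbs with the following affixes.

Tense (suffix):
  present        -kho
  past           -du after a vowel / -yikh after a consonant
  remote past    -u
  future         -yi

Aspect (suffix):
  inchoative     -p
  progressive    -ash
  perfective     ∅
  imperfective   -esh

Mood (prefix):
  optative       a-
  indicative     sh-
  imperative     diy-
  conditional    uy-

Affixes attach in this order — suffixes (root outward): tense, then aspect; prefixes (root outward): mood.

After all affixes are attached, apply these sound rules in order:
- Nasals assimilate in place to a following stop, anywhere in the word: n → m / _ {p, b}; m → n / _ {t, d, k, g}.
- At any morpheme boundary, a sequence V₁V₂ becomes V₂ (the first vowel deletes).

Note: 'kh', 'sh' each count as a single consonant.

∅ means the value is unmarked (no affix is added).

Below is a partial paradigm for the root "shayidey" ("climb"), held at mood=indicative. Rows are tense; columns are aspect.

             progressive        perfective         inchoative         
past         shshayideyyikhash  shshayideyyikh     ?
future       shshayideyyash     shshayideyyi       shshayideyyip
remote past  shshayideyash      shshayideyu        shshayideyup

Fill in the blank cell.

shshayideyyikhp

Attach mood indicative sh- → shshayidey.
Attach tense past -yikh (after consonant 'y') → shshayideyyikh.
Attach aspect inchoative -p → shshayideyyikhp.
Nasal assimilation: no change.
Vowel deletion: no change.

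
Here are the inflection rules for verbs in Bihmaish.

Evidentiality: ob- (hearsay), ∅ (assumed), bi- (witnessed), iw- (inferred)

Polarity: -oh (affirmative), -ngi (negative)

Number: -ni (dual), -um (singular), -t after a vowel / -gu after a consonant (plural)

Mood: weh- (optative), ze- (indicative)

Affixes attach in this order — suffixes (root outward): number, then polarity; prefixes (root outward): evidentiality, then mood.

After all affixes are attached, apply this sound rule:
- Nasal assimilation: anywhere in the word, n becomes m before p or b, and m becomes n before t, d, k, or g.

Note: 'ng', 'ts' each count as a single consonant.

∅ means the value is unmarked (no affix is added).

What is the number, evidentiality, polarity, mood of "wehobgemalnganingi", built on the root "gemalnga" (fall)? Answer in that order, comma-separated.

Segment: weh-ob-gemalnga-ni-ngi.
number: -ni → dual.
evidentiality: ob- → hearsay.
polarity: -ngi → negative.
mood: weh- → optative.

dual, hearsay, negative, optative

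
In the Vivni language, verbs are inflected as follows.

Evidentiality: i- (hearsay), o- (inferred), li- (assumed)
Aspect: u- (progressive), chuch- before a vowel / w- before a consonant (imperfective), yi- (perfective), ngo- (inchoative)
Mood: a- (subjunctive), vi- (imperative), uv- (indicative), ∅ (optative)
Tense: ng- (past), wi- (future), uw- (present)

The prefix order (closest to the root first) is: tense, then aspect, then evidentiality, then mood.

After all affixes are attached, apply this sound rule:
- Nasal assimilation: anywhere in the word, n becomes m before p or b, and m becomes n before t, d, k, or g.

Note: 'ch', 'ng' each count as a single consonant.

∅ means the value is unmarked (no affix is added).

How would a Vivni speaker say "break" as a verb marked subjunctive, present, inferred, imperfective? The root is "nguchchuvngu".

Attach tense present uw- → uwnguchchuvngu.
Attach aspect imperfective chuch- (before vowel 'u') → chuchuwnguchchuvngu.
Attach evidentiality inferred o- → ochuchuwnguchchuvngu.
Attach mood subjunctive a- → aochuchuwnguchchuvngu.
Nasal assimilation: no change.

aochuchuwnguchchuvngu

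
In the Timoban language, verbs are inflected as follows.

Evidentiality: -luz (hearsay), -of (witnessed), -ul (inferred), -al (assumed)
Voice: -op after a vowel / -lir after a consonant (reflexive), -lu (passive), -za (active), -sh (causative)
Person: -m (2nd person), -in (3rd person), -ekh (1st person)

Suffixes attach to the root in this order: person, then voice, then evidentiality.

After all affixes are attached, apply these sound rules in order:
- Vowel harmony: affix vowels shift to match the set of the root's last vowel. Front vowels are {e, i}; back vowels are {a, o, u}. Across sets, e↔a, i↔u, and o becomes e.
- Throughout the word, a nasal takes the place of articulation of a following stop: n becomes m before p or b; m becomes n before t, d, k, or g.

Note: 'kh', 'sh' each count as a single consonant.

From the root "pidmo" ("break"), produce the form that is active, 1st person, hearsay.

Attach person 1st person -ekh → pidmoekh.
Attach voice active -za → pidmoekhza.
Attach evidentiality hearsay -luz → pidmoekhzaluz.
Apply vowel harmony: pidmoekhzaluz → pidmoakhzaluz.
Nasal assimilation: no change.

pidmoakhzaluz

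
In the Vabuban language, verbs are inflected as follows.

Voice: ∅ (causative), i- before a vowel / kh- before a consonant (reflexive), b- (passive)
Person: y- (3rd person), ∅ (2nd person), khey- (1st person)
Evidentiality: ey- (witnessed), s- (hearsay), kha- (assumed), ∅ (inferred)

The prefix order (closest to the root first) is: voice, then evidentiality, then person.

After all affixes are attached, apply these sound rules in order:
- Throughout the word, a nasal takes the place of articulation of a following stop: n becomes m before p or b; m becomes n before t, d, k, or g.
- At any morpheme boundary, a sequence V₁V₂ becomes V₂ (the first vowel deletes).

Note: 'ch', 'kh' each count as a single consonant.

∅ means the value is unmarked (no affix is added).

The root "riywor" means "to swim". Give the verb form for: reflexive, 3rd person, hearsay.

yskhriywor

Attach voice reflexive kh- (before consonant 'r') → khriywor.
Attach evidentiality hearsay s- → skhriywor.
Attach person 3rd person y- → yskhriywor.
Nasal assimilation: no change.
Vowel deletion: no change.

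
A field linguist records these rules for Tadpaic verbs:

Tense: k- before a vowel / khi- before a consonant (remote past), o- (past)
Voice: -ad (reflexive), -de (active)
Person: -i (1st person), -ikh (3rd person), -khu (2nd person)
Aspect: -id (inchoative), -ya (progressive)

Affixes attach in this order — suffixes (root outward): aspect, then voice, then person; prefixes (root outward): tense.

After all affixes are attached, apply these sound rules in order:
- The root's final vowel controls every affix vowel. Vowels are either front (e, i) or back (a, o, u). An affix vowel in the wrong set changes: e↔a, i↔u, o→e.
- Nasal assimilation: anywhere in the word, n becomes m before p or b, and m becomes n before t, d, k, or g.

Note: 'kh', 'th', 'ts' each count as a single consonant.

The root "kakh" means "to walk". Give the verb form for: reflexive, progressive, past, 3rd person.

okakhyaadukh

Attach aspect progressive -ya → kakhya.
Attach voice reflexive -ad → kakhyaad.
Attach tense past o- → okakhyaad.
Attach person 3rd person -ikh → okakhyaadikh.
Apply vowel harmony: okakhyaadikh → okakhyaadukh.
Nasal assimilation: no change.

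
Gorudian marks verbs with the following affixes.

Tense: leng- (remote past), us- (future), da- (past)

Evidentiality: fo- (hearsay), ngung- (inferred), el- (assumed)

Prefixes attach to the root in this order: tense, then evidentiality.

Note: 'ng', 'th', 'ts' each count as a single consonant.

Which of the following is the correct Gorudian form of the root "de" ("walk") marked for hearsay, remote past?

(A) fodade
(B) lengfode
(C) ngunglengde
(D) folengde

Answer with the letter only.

Attach tense remote past leng- → lengde.
Attach evidentiality hearsay fo- → folengde.
So the correct form is folengde, option (D).
(B) lengfode is wrong: it has the affixes in the wrong order.
(C) ngunglengde is wrong: it uses inferred instead of hearsay for evidentiality.
(A) fodade is wrong: it uses past instead of remote past for tense.

D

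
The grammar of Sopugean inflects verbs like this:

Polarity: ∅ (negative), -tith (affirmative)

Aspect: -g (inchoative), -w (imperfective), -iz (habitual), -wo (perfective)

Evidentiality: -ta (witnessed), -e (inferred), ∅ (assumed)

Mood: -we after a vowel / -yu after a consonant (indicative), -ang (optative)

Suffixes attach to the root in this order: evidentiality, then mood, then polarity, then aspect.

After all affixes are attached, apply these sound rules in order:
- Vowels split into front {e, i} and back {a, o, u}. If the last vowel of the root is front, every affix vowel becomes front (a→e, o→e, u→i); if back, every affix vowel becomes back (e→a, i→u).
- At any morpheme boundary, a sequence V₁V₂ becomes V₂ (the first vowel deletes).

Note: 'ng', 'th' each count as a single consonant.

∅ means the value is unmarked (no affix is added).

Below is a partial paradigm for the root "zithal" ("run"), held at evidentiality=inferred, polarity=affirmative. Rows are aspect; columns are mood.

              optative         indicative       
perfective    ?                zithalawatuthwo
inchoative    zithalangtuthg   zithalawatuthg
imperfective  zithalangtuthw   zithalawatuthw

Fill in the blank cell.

zithalangtuthwo

Attach evidentiality inferred -e → zithale.
Attach mood optative -ang → zithaleang.
Attach polarity affirmative -tith → zithaleangtith.
Attach aspect perfective -wo → zithaleangtithwo.
Apply vowel harmony: zithaleangtithwo → zithalaangtuthwo.
Apply vowel deletion: zithalaangtuthwo → zithalangtuthwo.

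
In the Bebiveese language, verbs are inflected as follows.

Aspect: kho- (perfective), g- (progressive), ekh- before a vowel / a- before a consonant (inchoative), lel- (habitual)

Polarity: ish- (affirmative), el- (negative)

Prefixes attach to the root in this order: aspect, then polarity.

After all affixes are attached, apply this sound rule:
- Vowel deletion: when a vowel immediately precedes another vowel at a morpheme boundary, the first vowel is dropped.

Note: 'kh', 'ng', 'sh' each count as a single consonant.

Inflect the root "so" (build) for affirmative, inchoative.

ishaso

Attach aspect inchoative a- (before consonant 's') → aso.
Attach polarity affirmative ish- → ishaso.
Vowel deletion: no change.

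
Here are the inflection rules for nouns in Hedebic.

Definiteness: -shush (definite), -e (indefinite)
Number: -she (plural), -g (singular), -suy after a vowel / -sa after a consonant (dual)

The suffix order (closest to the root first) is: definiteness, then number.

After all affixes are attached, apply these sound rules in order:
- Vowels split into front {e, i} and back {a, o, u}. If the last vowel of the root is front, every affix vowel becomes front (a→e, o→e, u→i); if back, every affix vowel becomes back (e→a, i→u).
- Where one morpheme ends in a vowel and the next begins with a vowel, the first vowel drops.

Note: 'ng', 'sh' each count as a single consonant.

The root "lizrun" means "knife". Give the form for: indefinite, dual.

lizrunasuy

Attach definiteness indefinite -e → lizrune.
Attach number dual -suy (after vowel 'e') → lizrunesuy.
Apply vowel harmony: lizrunesuy → lizrunasuy.
Vowel deletion: no change.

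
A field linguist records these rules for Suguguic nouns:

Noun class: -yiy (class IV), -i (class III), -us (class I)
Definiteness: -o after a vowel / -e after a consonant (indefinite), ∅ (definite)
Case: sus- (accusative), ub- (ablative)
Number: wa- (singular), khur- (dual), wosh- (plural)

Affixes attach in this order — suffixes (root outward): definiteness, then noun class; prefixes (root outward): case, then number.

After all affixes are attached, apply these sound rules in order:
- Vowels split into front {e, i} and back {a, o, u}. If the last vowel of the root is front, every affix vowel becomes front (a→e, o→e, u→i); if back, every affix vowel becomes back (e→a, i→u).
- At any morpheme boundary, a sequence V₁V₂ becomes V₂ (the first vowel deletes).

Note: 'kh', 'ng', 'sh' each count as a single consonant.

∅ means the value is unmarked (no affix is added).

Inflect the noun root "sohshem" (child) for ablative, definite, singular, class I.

Attach case ablative ub- → ubsohshem.
Attach number singular wa- → waubsohshem.
definiteness = definite: zero marking, form stays waubsohshem.
Attach noun class class I -us → waubsohshemus.
Apply vowel harmony: waubsohshemus → weibsohshemis.
Apply vowel deletion: weibsohshemis → wibsohshemis.

wibsohshemis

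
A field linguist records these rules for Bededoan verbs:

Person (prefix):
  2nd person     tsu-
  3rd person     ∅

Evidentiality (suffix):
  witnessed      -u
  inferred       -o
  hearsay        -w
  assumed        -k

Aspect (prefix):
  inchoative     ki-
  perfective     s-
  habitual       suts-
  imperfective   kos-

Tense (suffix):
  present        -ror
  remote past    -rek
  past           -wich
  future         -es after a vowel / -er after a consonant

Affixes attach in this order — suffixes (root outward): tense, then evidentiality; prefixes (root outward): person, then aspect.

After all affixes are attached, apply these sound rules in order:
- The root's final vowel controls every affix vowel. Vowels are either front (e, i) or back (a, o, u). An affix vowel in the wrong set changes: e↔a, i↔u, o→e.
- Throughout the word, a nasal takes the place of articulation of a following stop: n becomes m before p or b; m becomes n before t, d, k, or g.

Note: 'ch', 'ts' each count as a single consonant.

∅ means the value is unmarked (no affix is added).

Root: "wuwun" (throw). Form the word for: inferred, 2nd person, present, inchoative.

kutsuwuwunroro

Attach person 2nd person tsu- → tsuwuwun.
Attach aspect inchoative ki- → kitsuwuwun.
Attach tense present -ror → kitsuwuwunror.
Attach evidentiality inferred -o → kitsuwuwunroro.
Apply vowel harmony: kitsuwuwunroro → kutsuwuwunroro.
Nasal assimilation: no change.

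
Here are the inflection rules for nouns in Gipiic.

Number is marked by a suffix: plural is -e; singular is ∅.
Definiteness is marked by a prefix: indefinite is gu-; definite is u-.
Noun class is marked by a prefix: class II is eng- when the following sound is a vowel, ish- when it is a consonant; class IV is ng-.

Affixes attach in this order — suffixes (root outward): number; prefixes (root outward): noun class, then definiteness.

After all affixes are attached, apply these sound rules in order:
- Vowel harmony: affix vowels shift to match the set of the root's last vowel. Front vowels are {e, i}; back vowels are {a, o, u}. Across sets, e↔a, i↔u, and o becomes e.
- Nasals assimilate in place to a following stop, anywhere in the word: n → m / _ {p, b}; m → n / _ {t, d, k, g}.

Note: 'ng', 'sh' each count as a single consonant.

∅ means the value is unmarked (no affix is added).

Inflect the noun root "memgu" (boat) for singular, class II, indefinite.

Attach noun class class II ish- (before consonant 'm') → ishmemgu.
Attach definiteness indefinite gu- → guishmemgu.
number = singular: zero marking, form stays guishmemgu.
Apply vowel harmony: guishmemgu → guushmemgu.
Apply nasal assimilation: guushmemgu → guushmengu.

guushmengu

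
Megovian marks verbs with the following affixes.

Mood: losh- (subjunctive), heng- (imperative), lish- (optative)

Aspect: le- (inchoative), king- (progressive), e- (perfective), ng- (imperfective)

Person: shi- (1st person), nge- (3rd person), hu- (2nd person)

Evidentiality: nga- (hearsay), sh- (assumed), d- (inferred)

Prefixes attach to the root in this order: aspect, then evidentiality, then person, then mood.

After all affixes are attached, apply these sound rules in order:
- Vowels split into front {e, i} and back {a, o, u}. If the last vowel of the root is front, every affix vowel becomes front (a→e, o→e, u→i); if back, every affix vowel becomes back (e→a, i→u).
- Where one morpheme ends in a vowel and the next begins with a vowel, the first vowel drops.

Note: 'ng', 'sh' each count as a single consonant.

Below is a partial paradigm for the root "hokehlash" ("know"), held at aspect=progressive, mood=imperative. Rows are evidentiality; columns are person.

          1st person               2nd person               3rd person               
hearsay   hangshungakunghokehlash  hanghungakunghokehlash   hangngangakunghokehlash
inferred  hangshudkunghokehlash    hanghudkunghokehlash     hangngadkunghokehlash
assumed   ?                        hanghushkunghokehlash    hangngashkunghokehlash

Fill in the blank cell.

hangshushkunghokehlash

Attach aspect progressive king- → kinghokehlash.
Attach evidentiality assumed sh- → shkinghokehlash.
Attach person 1st person shi- → shishkinghokehlash.
Attach mood imperative heng- → hengshishkinghokehlash.
Apply vowel harmony: hengshishkinghokehlash → hangshushkunghokehlash.
Vowel deletion: no change.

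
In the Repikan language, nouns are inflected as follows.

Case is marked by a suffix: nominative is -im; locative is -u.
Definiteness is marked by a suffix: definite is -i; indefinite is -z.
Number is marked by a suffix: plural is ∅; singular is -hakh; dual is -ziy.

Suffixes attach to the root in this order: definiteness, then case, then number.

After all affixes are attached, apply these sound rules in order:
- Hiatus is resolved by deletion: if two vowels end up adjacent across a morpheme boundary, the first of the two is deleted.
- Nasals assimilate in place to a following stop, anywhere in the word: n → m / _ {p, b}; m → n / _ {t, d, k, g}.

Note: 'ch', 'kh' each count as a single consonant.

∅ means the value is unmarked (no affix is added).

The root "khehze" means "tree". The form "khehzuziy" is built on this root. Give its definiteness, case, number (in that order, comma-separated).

definite, locative, dual

Segment: khehze-i-u-ziy.
definiteness: -i → definite.
case: -u → locative.
number: -ziy → dual.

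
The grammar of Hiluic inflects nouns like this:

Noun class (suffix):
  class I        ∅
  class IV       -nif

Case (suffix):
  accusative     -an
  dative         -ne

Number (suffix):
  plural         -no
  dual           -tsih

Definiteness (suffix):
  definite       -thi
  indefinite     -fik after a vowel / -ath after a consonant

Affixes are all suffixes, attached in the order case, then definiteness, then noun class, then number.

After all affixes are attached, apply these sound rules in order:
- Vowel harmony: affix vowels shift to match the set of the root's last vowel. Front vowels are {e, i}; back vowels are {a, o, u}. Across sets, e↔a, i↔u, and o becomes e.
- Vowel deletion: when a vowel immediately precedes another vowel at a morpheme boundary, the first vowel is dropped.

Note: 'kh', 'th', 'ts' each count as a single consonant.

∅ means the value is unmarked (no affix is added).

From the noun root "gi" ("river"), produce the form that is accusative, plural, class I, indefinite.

genethne

Attach case accusative -an → gian.
Attach definiteness indefinite -ath (after consonant 'n') → gianath.
noun class = class I: zero marking, form stays gianath.
Attach number plural -no → gianathno.
Apply vowel harmony: gianathno → gienethne.
Apply vowel deletion: gienethne → genethne.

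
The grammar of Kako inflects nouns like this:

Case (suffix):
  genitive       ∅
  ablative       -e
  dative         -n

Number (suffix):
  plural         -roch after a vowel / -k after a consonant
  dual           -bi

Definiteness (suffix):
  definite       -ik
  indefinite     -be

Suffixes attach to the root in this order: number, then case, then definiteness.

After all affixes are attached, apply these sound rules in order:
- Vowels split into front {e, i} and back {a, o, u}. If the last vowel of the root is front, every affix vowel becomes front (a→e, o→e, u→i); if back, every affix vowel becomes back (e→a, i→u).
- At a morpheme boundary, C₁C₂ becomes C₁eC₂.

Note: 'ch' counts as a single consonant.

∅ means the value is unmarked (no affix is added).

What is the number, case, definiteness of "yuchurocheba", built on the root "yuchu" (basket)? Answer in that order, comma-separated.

plural, genitive, indefinite

Segment: yuchu-roch-be.
number: -roch/k → plural.
case: ∅ → genitive.
definiteness: -be → indefinite.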